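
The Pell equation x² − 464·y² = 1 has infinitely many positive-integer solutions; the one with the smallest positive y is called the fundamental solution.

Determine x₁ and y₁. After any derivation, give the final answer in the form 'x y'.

√464 → a₀=21, period (1,1,5,1,1,1,5,1,1,42); ℓ=10 even so k=9
a_0=21:  p_0=21·1+0=21,  q_0=21·0+1=1
…
a_5=1:  p_5=1·280+237=517,  q_5=1·13+11=24
a_6=1:  p_6=1·517+280=797,  q_6=1·24+13=37
…
a_8=1:  p_8=1·4502+797=5299,  q_8=1·209+37=246
a_9=1:  p_9=1·5299+4502=9801,  q_9=1·246+209=455
→ (9801, 455).  Check: 9801²=96059601, 464·455²=96059600, difference 1.

9801 455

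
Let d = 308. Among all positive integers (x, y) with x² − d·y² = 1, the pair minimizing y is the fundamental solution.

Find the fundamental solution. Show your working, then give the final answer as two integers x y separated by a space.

[17; 1,1,4,1,1,34] for √308; ℓ=6 ⇒ convergent index 5
step 0: (17, 1)  from 17·(1,0) + (0,1)
step 1: (18, 1)  from 1·(17,1) + (1,0)
step 2: (35, 2)  from 1·(18,1) + (17,1)
step 3: (158, 9)  from 4·(35,2) + (18,1)
step 4: (193, 11)  from 1·(158,9) + (35,2)
step 5: (351, 20)  from 1·(193,11) + (158,9)
fundamental: x₁=351, y₁=20  (since 123201 − 308·400 = 1)

351 20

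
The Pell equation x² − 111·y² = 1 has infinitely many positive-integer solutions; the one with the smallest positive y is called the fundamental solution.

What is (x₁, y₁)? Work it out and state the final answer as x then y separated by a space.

295 28

[10; 1,1,6,1,1,20] for √111; ℓ=6 ⇒ convergent index 5
k=0  a_k=10  p_k/q_k = 10/1
k=1  a_k=1  p_k/q_k = 11/1
…
k=3  a_k=6  p_k/q_k = 137/13
k=4  a_k=1  p_k/q_k = 158/15
k=5  a_k=1  p_k/q_k = 295/28
fundamental: x₁=295, y₁=28  (since 87025 − 111·784 = 1)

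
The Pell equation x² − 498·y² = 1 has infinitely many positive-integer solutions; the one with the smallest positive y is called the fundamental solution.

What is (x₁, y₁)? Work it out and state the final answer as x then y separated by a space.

179777 8056

√498 = [22; 3,6,22,6,3,44, …], period ℓ=6 (even) → k=5
i=0: a=22 ⇒ p=22, q=1
…
i=3: a=22 ⇒ p=9395, q=421
i=4: a=6 ⇒ p=56794, q=2545
i=5: a=3 ⇒ p=179777, q=8056
→ (179777, 8056).  Check: 179777²=32319769729, 498·8056²=32319769728, difference 1.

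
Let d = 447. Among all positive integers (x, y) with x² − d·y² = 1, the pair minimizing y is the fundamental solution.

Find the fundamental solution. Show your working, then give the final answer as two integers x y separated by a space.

[21; 7,42] for √447; ℓ=2 ⇒ convergent index 1
k=0  a_k=21  p_k/q_k = 21/1
k=1  a_k=7  p_k/q_k = 148/7
fundamental: x₁=148, y₁=7  (since 21904 − 447·49 = 1)

148 7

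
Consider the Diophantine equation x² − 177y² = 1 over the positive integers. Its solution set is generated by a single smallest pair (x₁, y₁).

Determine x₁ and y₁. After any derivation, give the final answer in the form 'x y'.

62423 4692

√177 → a₀=13, period (3,3,2,8,2,3,3,26); ℓ=8 even so k=7
i=0: a=13 ⇒ p=13, q=1
i=1: a=3 ⇒ p=40, q=3
i=2: a=3 ⇒ p=133, q=10
i=3: a=2 ⇒ p=306, q=23
…
i=5: a=2 ⇒ p=5468, q=411
i=6: a=3 ⇒ p=18985, q=1427
i=7: a=3 ⇒ p=62423, q=4692
fundamental: x₁=62423, y₁=4692  (since 3896630929 − 177·22014864 = 1)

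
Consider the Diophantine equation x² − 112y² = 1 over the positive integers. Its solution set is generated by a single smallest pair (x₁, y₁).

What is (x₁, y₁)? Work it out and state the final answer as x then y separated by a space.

127 12

[10; 1,1,2,1,1,20] for √112; ℓ=6 ⇒ convergent index 5
k=0  a_k=10  p_k/q_k = 10/1
k=1  a_k=1  p_k/q_k = 11/1
…
k=3  a_k=2  p_k/q_k = 53/5
k=4  a_k=1  p_k/q_k = 74/7
k=5  a_k=1  p_k/q_k = 127/12
(x₁, y₁) = (127, 12);  127² − 112·12² = 1 ✓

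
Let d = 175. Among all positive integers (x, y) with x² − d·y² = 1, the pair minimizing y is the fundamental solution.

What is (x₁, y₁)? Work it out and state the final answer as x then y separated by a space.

2024 153

d=175: √d = [13; 4,2,1,2,4,26] (ℓ=6, even), read p_5/q_5
k=0  a_k=13  p_k/q_k = 13/1
…
k=2  a_k=2  p_k/q_k = 119/9
…
k=4  a_k=2  p_k/q_k = 463/35
k=5  a_k=4  p_k/q_k = 2024/153
→ (2024, 153).  Check: 2024²=4096576, 175·153²=4096575, difference 1.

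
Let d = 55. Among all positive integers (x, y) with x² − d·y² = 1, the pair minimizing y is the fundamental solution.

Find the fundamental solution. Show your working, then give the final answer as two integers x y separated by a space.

89 12

√55 = [7; 2,2,2,14, …], period ℓ=4 (even) → k=3
k=0  a_k=7  p_k/q_k = 7/1
…
k=2  a_k=2  p_k/q_k = 37/5
k=3  a_k=2  p_k/q_k = 89/12
(x₁, y₁) = (89, 12);  89² − 55·12² = 1 ✓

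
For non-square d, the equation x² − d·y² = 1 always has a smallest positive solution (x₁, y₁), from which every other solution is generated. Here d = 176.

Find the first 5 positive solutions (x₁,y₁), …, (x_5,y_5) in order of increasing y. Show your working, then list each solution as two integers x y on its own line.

199 15
79201 5970
31521799 2376045
12545596801 945659940
4993116004999 376370280075

√176 = [13; 3,1,3,26, …], period ℓ=4 (even) → k=3
a_0=13:  p_0=13·1+0=13,  q_0=13·0+1=1
…
a_2=1:  p_2=1·40+13=53,  q_2=1·3+1=4
a_3=3:  p_3=3·53+40=199,  q_3=3·4+3=15
fundamental: x₁=199, y₁=15  (since 39601 − 176·225 = 1)
(x_2, y_2) = (199·199 + 176·15·15, 199·15 + 15·199) = (79201, 5970)
(x_3, y_3) = (199·79201 + 176·15·5970, 199·5970 + 15·79201) = (31521799, 2376045)
(x_4, y_4) = (199·31521799 + 176·15·2376045, 199·2376045 + 15·31521799) = (12545596801, 945659940)
(x_5, y_5) = (199·12545596801 + 176·15·945659940, 199·945659940 + 15·12545596801) = (4993116004999, 376370280075)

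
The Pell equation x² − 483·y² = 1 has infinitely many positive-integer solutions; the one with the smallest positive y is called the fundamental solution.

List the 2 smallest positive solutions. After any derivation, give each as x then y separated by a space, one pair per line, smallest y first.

22 1
967 44

d=483: √d = [21; 1,42] (ℓ=2, even), read p_1/q_1
k=0  a_k=21  p_k/q_k = 21/1
k=1  a_k=1  p_k/q_k = 22/1
(x₁, y₁) = (22, 1);  22² − 483·1² = 1 ✓
n=2: (22,1)∘(22,1) = (22·22+483·1·1, 22·1+1·22) = (967,44)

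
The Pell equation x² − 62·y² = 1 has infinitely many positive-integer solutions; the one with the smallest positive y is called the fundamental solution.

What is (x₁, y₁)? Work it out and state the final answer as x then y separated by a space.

√62 → a₀=7, period (1,6,1,14); ℓ=4 even so k=3
k=0  a_k=7  p_k/q_k = 7/1
k=1  a_k=1  p_k/q_k = 8/1
k=2  a_k=6  p_k/q_k = 55/7
k=3  a_k=1  p_k/q_k = 63/8
(x₁, y₁) = (63, 8);  63² − 62·8² = 1 ✓

63 8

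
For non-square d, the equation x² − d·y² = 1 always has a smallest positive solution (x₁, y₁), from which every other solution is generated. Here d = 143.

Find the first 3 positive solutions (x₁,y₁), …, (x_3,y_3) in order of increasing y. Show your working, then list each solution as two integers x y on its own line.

12 1
287 24
6876 575

d=143: √d = [11; 1,22] (ℓ=2, even), read p_1/q_1
k=0  a_k=11  p_k/q_k = 11/1
k=1  a_k=1  p_k/q_k = 12/1
→ (12, 1).  Check: 12²=144, 143·1²=143, difference 1.
k=2:  x_2 = 12·12+143·1·1 = 287,  y_2 = 12·1+1·12 = 24
k=3:  x_3 = 12·287+143·1·24 = 6876,  y_3 = 12·24+1·287 = 575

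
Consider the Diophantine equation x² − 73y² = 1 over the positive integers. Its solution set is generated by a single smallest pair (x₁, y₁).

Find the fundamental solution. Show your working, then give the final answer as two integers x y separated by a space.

d=73: √d = [8; 1,1,5,5,1,1,16] (ℓ=7, odd), read p_13/q_13
a_0=8:  p_0=8·1+0=8,  q_0=8·0+1=1
…
a_3=5:  p_3=5·17+9=94,  q_3=5·2+1=11
a_4=5:  p_4=5·94+17=487,  q_4=5·11+2=57
a_5=1:  p_5=1·487+94=581,  q_5=1·57+11=68
a_6=1:  p_6=1·581+487=1068,  q_6=1·68+57=125
…
a_8=1:  p_8=1·17669+1068=18737,  q_8=1·2068+125=2193
a_9=1:  p_9=1·18737+17669=36406,  q_9=1·2193+2068=4261
…
a_11=5:  p_11=5·200767+36406=1040241,  q_11=5·23498+4261=121751
a_12=1:  p_12=1·1040241+200767=1241008,  q_12=1·121751+23498=145249
a_13=1:  p_13=1·1241008+1040241=2281249,  q_13=1·145249+121751=267000
(x₁, y₁) = (2281249, 267000);  2281249² − 73·267000² = 1 ✓

2281249 267000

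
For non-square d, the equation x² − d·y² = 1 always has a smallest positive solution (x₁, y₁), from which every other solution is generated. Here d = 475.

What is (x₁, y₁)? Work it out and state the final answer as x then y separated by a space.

[21; 1,3,1,6,2,6,1,3,1,42] for √475; ℓ=10 ⇒ convergent index 9
step 0: (21, 1)  from 21·(1,0) + (0,1)
step 1: (22, 1)  from 1·(21,1) + (1,0)
…
step 5: (1591, 73)  from 2·(741,34) + (109,5)
step 6: (10287, 472)  from 6·(1591,73) + (741,34)
…
step 8: (45921, 2107)  from 3·(11878,545) + (10287,472)
step 9: (57799, 2652)  from 1·(45921,2107) + (11878,545)
fundamental: x₁=57799, y₁=2652  (since 3340724401 − 475·7033104 = 1)

57799 2652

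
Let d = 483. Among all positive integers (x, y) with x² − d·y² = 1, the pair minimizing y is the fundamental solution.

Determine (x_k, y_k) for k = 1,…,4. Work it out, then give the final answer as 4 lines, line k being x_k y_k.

22 1
967 44
42526 1935
1870177 85096

√483 → a₀=21, period (1,42); ℓ=2 even so k=1
i=0: a=21 ⇒ p=21, q=1
i=1: a=1 ⇒ p=22, q=1
fundamental: x₁=22, y₁=1  (since 484 − 483·1 = 1)
(22+1√483)^2 = 967 + 44√483
(22+1√483)^3 = 42526 + 1935√483
(22+1√483)^4 = 1870177 + 85096√483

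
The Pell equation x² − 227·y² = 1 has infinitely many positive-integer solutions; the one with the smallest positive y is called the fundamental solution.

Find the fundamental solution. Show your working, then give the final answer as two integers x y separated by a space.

√227 = [15; 15,30, …], period ℓ=2 (even) → k=1
step 0: (15, 1)  from 15·(1,0) + (0,1)
step 1: (226, 15)  from 15·(15,1) + (1,0)
→ (226, 15).  Check: 226²=51076, 227·15²=51075, difference 1.

226 15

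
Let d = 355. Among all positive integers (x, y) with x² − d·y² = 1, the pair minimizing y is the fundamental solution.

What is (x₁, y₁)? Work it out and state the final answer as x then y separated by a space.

954809 50676

√355 → a₀=18, period (1,5,3,3,1,6,1,3,3,5,1,36); ℓ=12 even so k=11
k=0  a_k=18  p_k/q_k = 18/1
k=1  a_k=1  p_k/q_k = 19/1
k=2  a_k=5  p_k/q_k = 113/6
k=3  a_k=3  p_k/q_k = 358/19
k=4  a_k=3  p_k/q_k = 1187/63
k=5  a_k=1  p_k/q_k = 1545/82
k=6  a_k=6  p_k/q_k = 10457/555
k=7  a_k=1  p_k/q_k = 12002/637
k=8  a_k=3  p_k/q_k = 46463/2466
…
k=10  a_k=5  p_k/q_k = 803418/42641
k=11  a_k=1  p_k/q_k = 954809/50676
→ (954809, 50676).  Check: 954809²=911660226481, 355·50676²=911660226480, difference 1.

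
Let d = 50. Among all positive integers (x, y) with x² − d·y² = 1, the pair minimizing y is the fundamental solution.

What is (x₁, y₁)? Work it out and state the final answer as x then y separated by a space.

d=50: √d = [7; 14] (ℓ=1, odd), read p_1/q_1
step 0: (7, 1)  from 7·(1,0) + (0,1)
step 1: (99, 14)  from 14·(7,1) + (1,0)
fundamental: x₁=99, y₁=14  (since 9801 − 50·196 = 1)

99 14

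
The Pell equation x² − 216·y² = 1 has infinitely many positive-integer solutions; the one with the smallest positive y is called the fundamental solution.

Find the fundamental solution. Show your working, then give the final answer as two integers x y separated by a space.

485 33

d=216: √d = [14; 1,2,3,2,1,28] (ℓ=6, even), read p_5/q_5
k=0  a_k=14  p_k/q_k = 14/1
…
k=2  a_k=2  p_k/q_k = 44/3
…
k=4  a_k=2  p_k/q_k = 338/23
k=5  a_k=1  p_k/q_k = 485/33
→ (485, 33).  Check: 485²=235225, 216·33²=235224, difference 1.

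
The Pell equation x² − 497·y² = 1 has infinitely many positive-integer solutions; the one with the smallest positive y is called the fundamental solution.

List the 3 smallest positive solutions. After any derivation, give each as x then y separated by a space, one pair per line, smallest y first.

√497 = [22; 3,2,2,5,6,5,2,2,3,44, …], period ℓ=10 (even) → k=9
k=0  a_k=22  p_k/q_k = 22/1
…
k=5  a_k=6  p_k/q_k = 12685/569
…
k=8  a_k=2  p_k/q_k = 352750/15823
k=9  a_k=3  p_k/q_k = 1201887/53912
fundamental: x₁=1201887, y₁=53912  (since 1444532360769 − 497·2906503744 = 1)
k=2:  x_2 = 1201887·1201887+497·53912·53912 = 2889064721537,  y_2 = 1201887·53912+53912·1201887 = 129592263888
k=3:  x_3 = 1201887·2889064721537+497·53912·129592263888 = 6944658661946678751,  y_3 = 1201887·129592263888+53912·2889064721537 = 311510514535059400

1201887 53912
2889064721537 129592263888
6944658661946678751 311510514535059400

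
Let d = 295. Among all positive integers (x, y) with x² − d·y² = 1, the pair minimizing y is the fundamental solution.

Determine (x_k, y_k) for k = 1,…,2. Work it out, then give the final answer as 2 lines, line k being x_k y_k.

2024999 117900
8201241900001 477494764200

√295 → a₀=17, period (5,1,2,3,2,6,2,3,2,1,5,34); ℓ=12 even so k=11
step 0: (17, 1)  from 17·(1,0) + (0,1)
…
step 3: (292, 17)  from 2·(103,6) + (86,5)
step 4: (979, 57)  from 3·(292,17) + (103,6)
step 5: (2250, 131)  from 2·(979,57) + (292,17)
…
step 9: (247414, 14405)  from 2·(108103,6294) + (31208,1817)
step 10: (355517, 20699)  from 1·(247414,14405) + (108103,6294)
step 11: (2024999, 117900)  from 5·(355517,20699) + (247414,14405)
(x₁, y₁) = (2024999, 117900);  2024999² − 295·117900² = 1 ✓
k=2:  x_2 = 2024999·2024999+295·117900·117900 = 8201241900001,  y_2 = 2024999·117900+117900·2024999 = 477494764200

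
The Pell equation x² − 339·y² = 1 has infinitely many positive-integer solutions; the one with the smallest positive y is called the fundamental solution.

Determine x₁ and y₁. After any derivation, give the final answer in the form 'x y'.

d=339: √d = [18; 2,2,2,1,17,1,2,2,2,36] (ℓ=10, even), read p_9/q_9
step 0: (18, 1)  from 18·(1,0) + (0,1)
step 1: (37, 2)  from 2·(18,1) + (1,0)
…
step 3: (221, 12)  from 2·(92,5) + (37,2)
step 4: (313, 17)  from 1·(221,12) + (92,5)
step 5: (5542, 301)  from 17·(313,17) + (221,12)
…
step 7: (17252, 937)  from 2·(5855,318) + (5542,301)
step 8: (40359, 2192)  from 2·(17252,937) + (5855,318)
step 9: (97970, 5321)  from 2·(40359,2192) + (17252,937)
fundamental: x₁=97970, y₁=5321  (since 9598120900 − 339·28313041 = 1)

97970 5321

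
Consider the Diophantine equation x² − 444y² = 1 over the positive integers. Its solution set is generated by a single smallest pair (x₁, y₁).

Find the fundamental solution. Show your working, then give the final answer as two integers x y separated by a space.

295 14

√444 = [21; 14,42, …], period ℓ=2 (even) → k=1
k=0  a_k=21  p_k/q_k = 21/1
k=1  a_k=14  p_k/q_k = 295/14
(x₁, y₁) = (295, 14);  295² − 444·14² = 1 ✓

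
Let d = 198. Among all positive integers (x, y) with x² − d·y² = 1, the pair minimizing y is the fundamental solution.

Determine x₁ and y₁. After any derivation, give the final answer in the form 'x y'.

d=198: √d = [14; 14,28] (ℓ=2, even), read p_1/q_1
a_0=14:  p_0=14·1+0=14,  q_0=14·0+1=1
a_1=14:  p_1=14·14+1=197,  q_1=14·1+0=14
fundamental: x₁=197, y₁=14  (since 38809 − 198·196 = 1)

197 14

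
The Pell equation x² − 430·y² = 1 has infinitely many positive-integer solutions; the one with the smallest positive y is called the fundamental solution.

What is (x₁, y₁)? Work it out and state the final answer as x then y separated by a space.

2862251 138030

√430 → a₀=20, period (1,2,1,3,1,…,2,1,40); ℓ=14 even so k=13
step 0: (20, 1)  from 20·(1,0) + (0,1)
step 1: (21, 1)  from 1·(20,1) + (1,0)
step 2: (62, 3)  from 2·(21,1) + (20,1)
step 3: (83, 4)  from 1·(62,3) + (21,1)
step 4: (311, 15)  from 3·(83,4) + (62,3)
step 5: (394, 19)  from 1·(311,15) + (83,4)
…
step 8: (133439, 6435)  from 6·(21794,1051) + (2675,129)
…
step 11: (754371, 36379)  from 1·(599138,28893) + (155233,7486)
step 12: (2107880, 101651)  from 2·(754371,36379) + (599138,28893)
step 13: (2862251, 138030)  from 1·(2107880,101651) + (754371,36379)
→ (2862251, 138030).  Check: 2862251²=8192480787001, 430·138030²=8192480787000, difference 1.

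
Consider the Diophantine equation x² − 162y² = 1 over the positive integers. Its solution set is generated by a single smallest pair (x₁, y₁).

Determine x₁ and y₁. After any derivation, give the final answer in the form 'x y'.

19601 1540

√162 → a₀=12, period (1,2,1,2,12,2,1,2,1,24); ℓ=10 even so k=9
a_0=12:  p_0=12·1+0=12,  q_0=12·0+1=1
a_1=1:  p_1=1·12+1=13,  q_1=1·1+0=1
…
a_3=1:  p_3=1·38+13=51,  q_3=1·3+1=4
a_4=2:  p_4=2·51+38=140,  q_4=2·4+3=11
a_5=12:  p_5=12·140+51=1731,  q_5=12·11+4=136
a_6=2:  p_6=2·1731+140=3602,  q_6=2·136+11=283
a_7=1:  p_7=1·3602+1731=5333,  q_7=1·283+136=419
a_8=2:  p_8=2·5333+3602=14268,  q_8=2·419+283=1121
a_9=1:  p_9=1·14268+5333=19601,  q_9=1·1121+419=1540
→ (19601, 1540).  Check: 19601²=384199201, 162·1540²=384199200, difference 1.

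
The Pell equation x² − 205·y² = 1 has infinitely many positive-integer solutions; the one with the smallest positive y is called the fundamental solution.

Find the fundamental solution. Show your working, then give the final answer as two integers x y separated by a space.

39689 2772

d=205: √d = [14; 3,6,1,4,1,6,3,28] (ℓ=8, even), read p_7/q_7
a_0=14:  p_0=14·1+0=14,  q_0=14·0+1=1
a_1=3:  p_1=3·14+1=43,  q_1=3·1+0=3
…
a_3=1:  p_3=1·272+43=315,  q_3=1·19+3=22
…
a_5=1:  p_5=1·1532+315=1847,  q_5=1·107+22=129
a_6=6:  p_6=6·1847+1532=12614,  q_6=6·129+107=881
a_7=3:  p_7=3·12614+1847=39689,  q_7=3·881+129=2772
(x₁, y₁) = (39689, 2772);  39689² − 205·2772² = 1 ✓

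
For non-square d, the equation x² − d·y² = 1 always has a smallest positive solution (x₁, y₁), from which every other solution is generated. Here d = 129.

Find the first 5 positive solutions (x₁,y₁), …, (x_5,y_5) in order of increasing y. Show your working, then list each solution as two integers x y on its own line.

[11; 2,1,3,1,6,1,3,1,2,22] for √129; ℓ=10 ⇒ convergent index 9
step 0: (11, 1)  from 11·(1,0) + (0,1)
step 1: (23, 2)  from 2·(11,1) + (1,0)
step 2: (34, 3)  from 1·(23,2) + (11,1)
step 3: (125, 11)  from 3·(34,3) + (23,2)
step 4: (159, 14)  from 1·(125,11) + (34,3)
step 5: (1079, 95)  from 6·(159,14) + (125,11)
step 6: (1238, 109)  from 1·(1079,95) + (159,14)
step 7: (4793, 422)  from 3·(1238,109) + (1079,95)
step 8: (6031, 531)  from 1·(4793,422) + (1238,109)
step 9: (16855, 1484)  from 2·(6031,531) + (4793,422)
fundamental: x₁=16855, y₁=1484  (since 284091025 − 129·2202256 = 1)
(x_2, y_2) = (16855·16855 + 129·1484·1484, 16855·1484 + 1484·16855) = (568182049, 50025640)
(x_3, y_3) = (16855·568182049 + 129·1484·50025640, 16855·50025640 + 1484·568182049) = (19153416854935, 1686364322916)
(x_4, y_4) = (16855·19153416854935 + 129·1484·1686364322916, 16855·1686364322916 + 1484·19153416854935) = (645661681611676801, 56847341275472720)
(x_5, y_5) = (16855·645661681611676801 + 129·1484·56847341275472720, 16855·56847341275472720 + 1484·645661681611676801) = (21765255267976208106775, 1916323872709821068284)

16855 1484
568182049 50025640
19153416854935 1686364322916
645661681611676801 56847341275472720
21765255267976208106775 1916323872709821068284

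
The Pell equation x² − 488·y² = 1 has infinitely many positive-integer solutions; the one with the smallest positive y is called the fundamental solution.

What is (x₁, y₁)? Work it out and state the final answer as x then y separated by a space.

243 11

[22; 11,44] for √488; ℓ=2 ⇒ convergent index 1
i=0: a=22 ⇒ p=22, q=1
i=1: a=11 ⇒ p=243, q=11
→ (243, 11).  Check: 243²=59049, 488·11²=59048, difference 1.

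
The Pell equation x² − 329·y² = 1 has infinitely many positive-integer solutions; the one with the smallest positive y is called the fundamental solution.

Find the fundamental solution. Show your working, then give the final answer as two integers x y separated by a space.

2376415 131016

√329 → a₀=18, period (7,4,2,1,1,4,1,1,2,4,7,36); ℓ=12 even so k=11
i=0: a=18 ⇒ p=18, q=1
i=1: a=7 ⇒ p=127, q=7
i=2: a=4 ⇒ p=526, q=29
i=3: a=2 ⇒ p=1179, q=65
i=4: a=1 ⇒ p=1705, q=94
i=5: a=1 ⇒ p=2884, q=159
i=6: a=4 ⇒ p=13241, q=730
i=7: a=1 ⇒ p=16125, q=889
i=8: a=1 ⇒ p=29366, q=1619
i=9: a=2 ⇒ p=74857, q=4127
i=10: a=4 ⇒ p=328794, q=18127
i=11: a=7 ⇒ p=2376415, q=131016
(x₁, y₁) = (2376415, 131016);  2376415² − 329·131016² = 1 ✓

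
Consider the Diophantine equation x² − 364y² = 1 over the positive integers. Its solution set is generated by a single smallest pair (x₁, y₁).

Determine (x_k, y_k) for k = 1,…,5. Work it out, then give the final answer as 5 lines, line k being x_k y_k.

4954951 259710
49103078824801 2573700648420
486606699052048124551 25505121203178395130
4822224700149240710505379201 252753251621617410554928840
47787774200457874208819626306623751 2504759953751544114971907242978550

[19; 12,1,2,3,1,8,1,3,2,1,12,38] for √364; ℓ=12 ⇒ convergent index 11
k=0  a_k=19  p_k/q_k = 19/1
…
k=2  a_k=1  p_k/q_k = 248/13
k=3  a_k=2  p_k/q_k = 725/38
…
k=5  a_k=1  p_k/q_k = 3148/165
…
k=9  a_k=2  p_k/q_k = 270499/14178
k=10  a_k=1  p_k/q_k = 390371/20461
k=11  a_k=12  p_k/q_k = 4954951/259710
→ (4954951, 259710).  Check: 4954951²=24551539412401, 364·259710²=24551539412400, difference 1.
k=2:  x_2 = 4954951·4954951+364·259710·259710 = 49103078824801,  y_2 = 4954951·259710+259710·4954951 = 2573700648420
k=3:  x_3 = 4954951·49103078824801+364·259710·2573700648420 = 486606699052048124551,  y_3 = 4954951·2573700648420+259710·49103078824801 = 25505121203178395130
k=4:  x_4 = 4954951·486606699052048124551+364·259710·25505121203178395130 = 4822224700149240710505379201,  y_4 = 4954951·25505121203178395130+259710·486606699052048124551 = 252753251621617410554928840
k=5:  x_5 = 4954951·4822224700149240710505379201+364·259710·252753251621617410554928840 = 47787774200457874208819626306623751,  y_5 = 4954951·252753251621617410554928840+259710·4822224700149240710505379201 = 2504759953751544114971907242978550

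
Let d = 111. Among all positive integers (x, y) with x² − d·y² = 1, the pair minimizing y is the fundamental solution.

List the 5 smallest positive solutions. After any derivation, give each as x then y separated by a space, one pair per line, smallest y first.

d=111: √d = [10; 1,1,6,1,1,20] (ℓ=6, even), read p_5/q_5
step 0: (10, 1)  from 10·(1,0) + (0,1)
step 1: (11, 1)  from 1·(10,1) + (1,0)
…
step 4: (158, 15)  from 1·(137,13) + (21,2)
step 5: (295, 28)  from 1·(158,15) + (137,13)
→ (295, 28).  Check: 295²=87025, 111·28²=87024, difference 1.
(x_2, y_2) = (295·295 + 111·28·28, 295·28 + 28·295) = (174049, 16520)
(x_3, y_3) = (295·174049 + 111·28·16520, 295·16520 + 28·174049) = (102688615, 9746772)
(x_4, y_4) = (295·102688615 + 111·28·9746772, 295·9746772 + 28·102688615) = (60586108801, 5750578960)
(x_5, y_5) = (295·60586108801 + 111·28·5750578960, 295·5750578960 + 28·60586108801) = (35745701503975, 3392831839628)

295 28
174049 16520
102688615 9746772
60586108801 5750578960
35745701503975 3392831839628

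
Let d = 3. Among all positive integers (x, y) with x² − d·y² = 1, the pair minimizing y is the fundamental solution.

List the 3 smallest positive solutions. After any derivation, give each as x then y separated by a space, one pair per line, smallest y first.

2 1
7 4
26 15

[1; 1,2] for √3; ℓ=2 ⇒ convergent index 1
i=0: a=1 ⇒ p=1, q=1
i=1: a=1 ⇒ p=2, q=1
→ (2, 1).  Check: 2²=4, 3·1²=3, difference 1.
(x_2, y_2) = (2·2 + 3·1·1, 2·1 + 1·2) = (7, 4)
(x_3, y_3) = (2·7 + 3·1·4, 2·4 + 1·7) = (26, 15)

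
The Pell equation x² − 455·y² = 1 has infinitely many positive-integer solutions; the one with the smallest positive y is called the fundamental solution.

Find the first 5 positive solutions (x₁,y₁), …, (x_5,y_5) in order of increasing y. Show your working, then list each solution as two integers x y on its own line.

64 3
8191 384
1048384 49149
134184961 6290688
17174626624 805158915

d=455: √d = [21; 3,42] (ℓ=2, even), read p_1/q_1
a_0=21:  p_0=21·1+0=21,  q_0=21·0+1=1
a_1=3:  p_1=3·21+1=64,  q_1=3·1+0=3
fundamental: x₁=64, y₁=3  (since 4096 − 455·9 = 1)
n=2: (64,3)∘(64,3) = (64·64+455·3·3, 64·3+3·64) = (8191,384)
n=3: (8191,384)∘(64,3) = (64·8191+455·3·384, 64·384+3·8191) = (1048384,49149)
n=4: (1048384,49149)∘(64,3) = (64·1048384+455·3·49149, 64·49149+3·1048384) = (134184961,6290688)
n=5: (134184961,6290688)∘(64,3) = (64·134184961+455·3·6290688, 64·6290688+3·134184961) = (17174626624,805158915)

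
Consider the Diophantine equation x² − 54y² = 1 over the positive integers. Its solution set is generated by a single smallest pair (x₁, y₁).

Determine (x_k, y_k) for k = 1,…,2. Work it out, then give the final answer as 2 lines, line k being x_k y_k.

d=54: √d = [7; 2,1,6,1,2,14] (ℓ=6, even), read p_5/q_5
step 0: (7, 1)  from 7·(1,0) + (0,1)
step 1: (15, 2)  from 2·(7,1) + (1,0)
step 2: (22, 3)  from 1·(15,2) + (7,1)
step 3: (147, 20)  from 6·(22,3) + (15,2)
step 4: (169, 23)  from 1·(147,20) + (22,3)
step 5: (485, 66)  from 2·(169,23) + (147,20)
→ (485, 66).  Check: 485²=235225, 54·66²=235224, difference 1.
k=2:  x_2 = 485·485+54·66·66 = 470449,  y_2 = 485·66+66·485 = 64020

485 66
470449 64020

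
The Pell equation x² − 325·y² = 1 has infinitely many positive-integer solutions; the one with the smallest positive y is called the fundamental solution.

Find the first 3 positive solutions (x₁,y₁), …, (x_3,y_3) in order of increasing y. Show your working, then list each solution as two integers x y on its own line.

649 36
842401 46728
1093435849 60652908

d=325: √d = [18; 36] (ℓ=1, odd), read p_1/q_1
k=0  a_k=18  p_k/q_k = 18/1
k=1  a_k=36  p_k/q_k = 649/36
(x₁, y₁) = (649, 36);  649² − 325·36² = 1 ✓
(649+36√325)^2 = 842401 + 46728√325
(649+36√325)^3 = 1093435849 + 60652908√325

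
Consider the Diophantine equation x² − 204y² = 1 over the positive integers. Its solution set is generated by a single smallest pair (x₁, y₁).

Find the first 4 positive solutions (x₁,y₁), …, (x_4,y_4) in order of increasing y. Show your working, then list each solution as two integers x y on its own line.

4999 350
49980001 3499300
499700044999 34986001050
4996000999920001 349790034998600

[14; 3,1,1,6,1,1,3,28] for √204; ℓ=8 ⇒ convergent index 7
a_0=14:  p_0=14·1+0=14,  q_0=14·0+1=1
a_1=3:  p_1=3·14+1=43,  q_1=3·1+0=3
…
a_3=1:  p_3=1·57+43=100,  q_3=1·4+3=7
a_4=6:  p_4=6·100+57=657,  q_4=6·7+4=46
a_5=1:  p_5=1·657+100=757,  q_5=1·46+7=53
a_6=1:  p_6=1·757+657=1414,  q_6=1·53+46=99
a_7=3:  p_7=3·1414+757=4999,  q_7=3·99+53=350
fundamental: x₁=4999, y₁=350  (since 24990001 − 204·122500 = 1)
k=2:  x_2 = 4999·4999+204·350·350 = 49980001,  y_2 = 4999·350+350·4999 = 3499300
k=3:  x_3 = 4999·49980001+204·350·3499300 = 499700044999,  y_3 = 4999·3499300+350·49980001 = 34986001050
k=4:  x_4 = 4999·499700044999+204·350·34986001050 = 4996000999920001,  y_4 = 4999·34986001050+350·499700044999 = 349790034998600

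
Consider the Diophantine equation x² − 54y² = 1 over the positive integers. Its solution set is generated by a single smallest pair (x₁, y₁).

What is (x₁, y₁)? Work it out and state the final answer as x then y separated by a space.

√54 = [7; 2,1,6,1,2,14, …], period ℓ=6 (even) → k=5
a_0=7:  p_0=7·1+0=7,  q_0=7·0+1=1
a_1=2:  p_1=2·7+1=15,  q_1=2·1+0=2
…
a_3=6:  p_3=6·22+15=147,  q_3=6·3+2=20
a_4=1:  p_4=1·147+22=169,  q_4=1·20+3=23
a_5=2:  p_5=2·169+147=485,  q_5=2·23+20=66
fundamental: x₁=485, y₁=66  (since 235225 − 54·4356 = 1)

485 66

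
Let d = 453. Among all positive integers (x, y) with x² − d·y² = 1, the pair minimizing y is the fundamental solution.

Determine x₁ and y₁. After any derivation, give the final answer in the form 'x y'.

√453 → a₀=21, period (3,1,1,10,14,10,1,1,3,42); ℓ=10 even so k=9
step 0: (21, 1)  from 21·(1,0) + (0,1)
step 1: (64, 3)  from 3·(21,1) + (1,0)
step 2: (85, 4)  from 1·(64,3) + (21,1)
…
step 4: (1575, 74)  from 10·(149,7) + (85,4)
step 5: (22199, 1043)  from 14·(1575,74) + (149,7)
…
step 8: (469329, 22051)  from 1·(245764,11547) + (223565,10504)
step 9: (1653751, 77700)  from 3·(469329,22051) + (245764,11547)
→ (1653751, 77700).  Check: 1653751²=2734892370001, 453·77700²=2734892370000, difference 1.

1653751 77700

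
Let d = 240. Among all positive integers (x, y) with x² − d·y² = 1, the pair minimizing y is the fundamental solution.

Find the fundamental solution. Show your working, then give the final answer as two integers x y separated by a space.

31 2

[15; 2,30] for √240; ℓ=2 ⇒ convergent index 1
a_0=15:  p_0=15·1+0=15,  q_0=15·0+1=1
a_1=2:  p_1=2·15+1=31,  q_1=2·1+0=2
(x₁, y₁) = (31, 2);  31² − 240·2² = 1 ✓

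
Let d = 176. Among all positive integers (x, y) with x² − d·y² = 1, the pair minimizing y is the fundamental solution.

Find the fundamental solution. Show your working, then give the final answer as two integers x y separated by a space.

√176 = [13; 3,1,3,26, …], period ℓ=4 (even) → k=3
step 0: (13, 1)  from 13·(1,0) + (0,1)
step 1: (40, 3)  from 3·(13,1) + (1,0)
step 2: (53, 4)  from 1·(40,3) + (13,1)
step 3: (199, 15)  from 3·(53,4) + (40,3)
fundamental: x₁=199, y₁=15  (since 39601 − 176·225 = 1)

199 15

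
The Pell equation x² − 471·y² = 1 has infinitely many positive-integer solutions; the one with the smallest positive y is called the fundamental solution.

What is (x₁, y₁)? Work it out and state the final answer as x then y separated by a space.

√471 = [21; 1,2,2,1,3,…,2,1,42, …], period ℓ=14 (even) → k=13
k=0  a_k=21  p_k/q_k = 21/1
k=1  a_k=1  p_k/q_k = 22/1
k=2  a_k=2  p_k/q_k = 65/3
k=3  a_k=2  p_k/q_k = 152/7
k=4  a_k=1  p_k/q_k = 217/10
…
k=6  a_k=4  p_k/q_k = 3429/158
…
k=8  a_k=4  p_k/q_k = 198665/9154
k=9  a_k=3  p_k/q_k = 644804/29711
…
k=12  a_k=2  p_k/q_k = 5506953/253747
k=13  a_k=1  p_k/q_k = 7838695/361188
(x₁, y₁) = (7838695, 361188);  7838695² − 471·361188² = 1 ✓

7838695 361188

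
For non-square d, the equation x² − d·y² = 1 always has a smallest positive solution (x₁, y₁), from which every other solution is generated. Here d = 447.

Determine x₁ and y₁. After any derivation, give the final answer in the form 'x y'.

[21; 7,42] for √447; ℓ=2 ⇒ convergent index 1
i=0: a=21 ⇒ p=21, q=1
i=1: a=7 ⇒ p=148, q=7
(x₁, y₁) = (148, 7);  148² − 447·7² = 1 ✓

148 7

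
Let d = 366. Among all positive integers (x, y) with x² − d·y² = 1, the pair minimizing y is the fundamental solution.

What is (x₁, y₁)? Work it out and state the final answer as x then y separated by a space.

d=366: √d = [19; 7,1,1,1,2,12,2,1,1,1,7,38] (ℓ=12, even), read p_11/q_11
a_0=19:  p_0=19·1+0=19,  q_0=19·0+1=1
…
a_2=1:  p_2=1·134+19=153,  q_2=1·7+1=8
a_3=1:  p_3=1·153+134=287,  q_3=1·8+7=15
…
a_5=2:  p_5=2·440+287=1167,  q_5=2·23+15=61
a_6=12:  p_6=12·1167+440=14444,  q_6=12·61+23=755
a_7=2:  p_7=2·14444+1167=30055,  q_7=2·755+61=1571
a_8=1:  p_8=1·30055+14444=44499,  q_8=1·1571+755=2326
a_9=1:  p_9=1·44499+30055=74554,  q_9=1·2326+1571=3897
a_10=1:  p_10=1·74554+44499=119053,  q_10=1·3897+2326=6223
a_11=7:  p_11=7·119053+74554=907925,  q_11=7·6223+3897=47458
→ (907925, 47458).  Check: 907925²=824327805625, 366·47458²=824327805624, difference 1.

907925 47458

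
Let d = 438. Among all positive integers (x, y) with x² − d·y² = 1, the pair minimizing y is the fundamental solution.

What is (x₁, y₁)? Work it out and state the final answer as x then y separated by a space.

293 14

[20; 1,12,1,40] for √438; ℓ=4 ⇒ convergent index 3
k=0  a_k=20  p_k/q_k = 20/1
…
k=2  a_k=12  p_k/q_k = 272/13
k=3  a_k=1  p_k/q_k = 293/14
fundamental: x₁=293, y₁=14  (since 85849 − 438·196 = 1)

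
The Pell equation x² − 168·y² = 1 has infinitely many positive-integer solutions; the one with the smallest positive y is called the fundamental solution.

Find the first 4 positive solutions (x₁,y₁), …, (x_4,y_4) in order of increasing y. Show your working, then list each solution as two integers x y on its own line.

√168 → a₀=12, period (1,24); ℓ=2 even so k=1
k=0  a_k=12  p_k/q_k = 12/1
k=1  a_k=1  p_k/q_k = 13/1
(x₁, y₁) = (13, 1);  13² − 168·1² = 1 ✓
(x_2, y_2) = (13·13 + 168·1·1, 13·1 + 1·13) = (337, 26)
(x_3, y_3) = (13·337 + 168·1·26, 13·26 + 1·337) = (8749, 675)
(x_4, y_4) = (13·8749 + 168·1·675, 13·675 + 1·8749) = (227137, 17524)

13 1
337 26
8749 675
227137 17524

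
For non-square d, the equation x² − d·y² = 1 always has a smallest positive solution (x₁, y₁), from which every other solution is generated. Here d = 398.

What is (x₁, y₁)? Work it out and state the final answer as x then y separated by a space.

d=398: √d = [19; 1,18,1,38] (ℓ=4, even), read p_3/q_3
i=0: a=19 ⇒ p=19, q=1
…
i=2: a=18 ⇒ p=379, q=19
i=3: a=1 ⇒ p=399, q=20
→ (399, 20).  Check: 399²=159201, 398·20²=159200, difference 1.

399 20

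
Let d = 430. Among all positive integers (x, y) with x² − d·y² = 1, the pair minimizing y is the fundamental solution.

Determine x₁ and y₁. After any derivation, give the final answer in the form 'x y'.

2862251 138030

[20; 1,2,1,3,1,…,2,1,40] for √430; ℓ=14 ⇒ convergent index 13
i=0: a=20 ⇒ p=20, q=1
…
i=2: a=2 ⇒ p=62, q=3
i=3: a=1 ⇒ p=83, q=4
i=4: a=3 ⇒ p=311, q=15
i=5: a=1 ⇒ p=394, q=19
i=6: a=6 ⇒ p=2675, q=129
…
i=9: a=1 ⇒ p=155233, q=7486
…
i=12: a=2 ⇒ p=2107880, q=101651
i=13: a=1 ⇒ p=2862251, q=138030
fundamental: x₁=2862251, y₁=138030  (since 8192480787001 − 430·19052280900 = 1)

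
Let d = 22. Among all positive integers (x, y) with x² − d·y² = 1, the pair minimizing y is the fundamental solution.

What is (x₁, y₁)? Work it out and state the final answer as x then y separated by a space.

197 42

√22 → a₀=4, period (1,2,4,2,1,8); ℓ=6 even so k=5
a_0=4:  p_0=4·1+0=4,  q_0=4·0+1=1
…
a_2=2:  p_2=2·5+4=14,  q_2=2·1+1=3
a_3=4:  p_3=4·14+5=61,  q_3=4·3+1=13
a_4=2:  p_4=2·61+14=136,  q_4=2·13+3=29
a_5=1:  p_5=1·136+61=197,  q_5=1·29+13=42
fundamental: x₁=197, y₁=42  (since 38809 − 22·1764 = 1)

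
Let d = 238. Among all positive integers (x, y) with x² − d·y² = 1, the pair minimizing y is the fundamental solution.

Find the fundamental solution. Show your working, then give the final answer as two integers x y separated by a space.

√238 → a₀=15, period (2,2,1,14,1,2,2,30); ℓ=8 even so k=7
step 0: (15, 1)  from 15·(1,0) + (0,1)
…
step 2: (77, 5)  from 2·(31,2) + (15,1)
step 3: (108, 7)  from 1·(77,5) + (31,2)
step 4: (1589, 103)  from 14·(108,7) + (77,5)
…
step 6: (4983, 323)  from 2·(1697,110) + (1589,103)
step 7: (11663, 756)  from 2·(4983,323) + (1697,110)
fundamental: x₁=11663, y₁=756  (since 136025569 − 238·571536 = 1)

11663 756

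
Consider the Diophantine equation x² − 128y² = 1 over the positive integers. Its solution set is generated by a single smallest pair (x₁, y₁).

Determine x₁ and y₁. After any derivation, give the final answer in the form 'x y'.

577 51

[11; 3,5,3,22] for √128; ℓ=4 ⇒ convergent index 3
k=0  a_k=11  p_k/q_k = 11/1
k=1  a_k=3  p_k/q_k = 34/3
k=2  a_k=5  p_k/q_k = 181/16
k=3  a_k=3  p_k/q_k = 577/51
→ (577, 51).  Check: 577²=332929, 128·51²=332928, difference 1.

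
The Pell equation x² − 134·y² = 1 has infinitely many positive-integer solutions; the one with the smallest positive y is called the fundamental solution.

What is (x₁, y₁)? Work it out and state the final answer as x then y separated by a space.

145925 12606

d=134: √d = [11; 1,1,2,1,3,…,1,1,22] (ℓ=14, even), read p_13/q_13
i=0: a=11 ⇒ p=11, q=1
…
i=2: a=1 ⇒ p=23, q=2
i=3: a=2 ⇒ p=58, q=5
…
i=5: a=3 ⇒ p=301, q=26
…
i=8: a=1 ⇒ p=4503, q=389
i=9: a=3 ⇒ p=17630, q=1523
i=10: a=1 ⇒ p=22133, q=1912
i=11: a=2 ⇒ p=61896, q=5347
i=12: a=1 ⇒ p=84029, q=7259
i=13: a=1 ⇒ p=145925, q=12606
fundamental: x₁=145925, y₁=12606  (since 21294105625 − 134·158911236 = 1)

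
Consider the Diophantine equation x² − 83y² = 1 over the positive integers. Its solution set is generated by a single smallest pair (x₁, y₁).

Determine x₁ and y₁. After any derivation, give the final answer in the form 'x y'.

d=83: √d = [9; 9,18] (ℓ=2, even), read p_1/q_1
i=0: a=9 ⇒ p=9, q=1
i=1: a=9 ⇒ p=82, q=9
→ (82, 9).  Check: 82²=6724, 83·9²=6723, difference 1.

82 9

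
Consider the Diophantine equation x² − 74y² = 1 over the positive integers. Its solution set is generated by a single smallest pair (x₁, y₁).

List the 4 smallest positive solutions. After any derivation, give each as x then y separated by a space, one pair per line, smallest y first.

3699 430
27365201 3181140
202447753299 23534073290
1497708451540801 174105071018280

√74 = [8; 1,1,1,1,16, …], period ℓ=5 (odd) → k=9
step 0: (8, 1)  from 8·(1,0) + (0,1)
step 1: (9, 1)  from 1·(8,1) + (1,0)
…
step 3: (26, 3)  from 1·(17,2) + (9,1)
step 4: (43, 5)  from 1·(26,3) + (17,2)
step 5: (714, 83)  from 16·(43,5) + (26,3)
…
step 8: (2228, 259)  from 1·(1471,171) + (757,88)
step 9: (3699, 430)  from 1·(2228,259) + (1471,171)
(x₁, y₁) = (3699, 430);  3699² − 74·430² = 1 ✓
k=2:  x_2 = 3699·3699+74·430·430 = 27365201,  y_2 = 3699·430+430·3699 = 3181140
k=3:  x_3 = 3699·27365201+74·430·3181140 = 202447753299,  y_3 = 3699·3181140+430·27365201 = 23534073290
k=4:  x_4 = 3699·202447753299+74·430·23534073290 = 1497708451540801,  y_4 = 3699·23534073290+430·202447753299 = 174105071018280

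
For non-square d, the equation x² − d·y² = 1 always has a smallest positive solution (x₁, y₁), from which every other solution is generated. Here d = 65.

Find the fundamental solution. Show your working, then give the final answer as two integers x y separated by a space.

√65 = [8; 16, …], period ℓ=1 (odd) → k=1
a_0=8:  p_0=8·1+0=8,  q_0=8·0+1=1
a_1=16:  p_1=16·8+1=129,  q_1=16·1+0=16
→ (129, 16).  Check: 129²=16641, 65·16²=16640, difference 1.

129 16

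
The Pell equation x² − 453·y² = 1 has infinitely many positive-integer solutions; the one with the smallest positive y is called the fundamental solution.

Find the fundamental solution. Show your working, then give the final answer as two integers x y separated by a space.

[21; 3,1,1,10,14,10,1,1,3,42] for √453; ℓ=10 ⇒ convergent index 9
a_0=21:  p_0=21·1+0=21,  q_0=21·0+1=1
…
a_2=1:  p_2=1·64+21=85,  q_2=1·3+1=4
…
a_4=10:  p_4=10·149+85=1575,  q_4=10·7+4=74
a_5=14:  p_5=14·1575+149=22199,  q_5=14·74+7=1043
a_6=10:  p_6=10·22199+1575=223565,  q_6=10·1043+74=10504
…
a_8=1:  p_8=1·245764+223565=469329,  q_8=1·11547+10504=22051
a_9=3:  p_9=3·469329+245764=1653751,  q_9=3·22051+11547=77700
(x₁, y₁) = (1653751, 77700);  1653751² − 453·77700² = 1 ✓

1653751 77700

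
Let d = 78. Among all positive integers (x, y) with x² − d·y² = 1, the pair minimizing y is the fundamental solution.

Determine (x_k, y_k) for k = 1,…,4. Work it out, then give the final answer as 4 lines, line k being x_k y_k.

√78 = [8; 1,4,1,16, …], period ℓ=4 (even) → k=3
i=0: a=8 ⇒ p=8, q=1
…
i=2: a=4 ⇒ p=44, q=5
i=3: a=1 ⇒ p=53, q=6
(x₁, y₁) = (53, 6);  53² − 78·6² = 1 ✓
n=2: (53,6)∘(53,6) = (53·53+78·6·6, 53·6+6·53) = (5617,636)
n=3: (5617,636)∘(53,6) = (53·5617+78·6·636, 53·636+6·5617) = (595349,67410)
n=4: (595349,67410)∘(53,6) = (53·595349+78·6·67410, 53·67410+6·595349) = (63101377,7144824)

53 6
5617 636
595349 67410
63101377 7144824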